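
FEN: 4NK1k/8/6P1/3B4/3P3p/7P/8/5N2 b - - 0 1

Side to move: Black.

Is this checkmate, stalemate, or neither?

Black to move; black king on h8.
In check: no.
King squares — g7: attacked by Ne8; h7: attacked by Pg6; g8: attacked by Bd5.
Legal moves for Black: none.
Not in check and no legal moves → stalemate.

stalemate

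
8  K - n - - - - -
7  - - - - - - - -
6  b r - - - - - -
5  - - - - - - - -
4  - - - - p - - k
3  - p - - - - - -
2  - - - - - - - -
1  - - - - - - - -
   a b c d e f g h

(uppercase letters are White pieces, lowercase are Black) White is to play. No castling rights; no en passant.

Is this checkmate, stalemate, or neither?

White to move; white king on a8.
In check: no.
King squares — a7: attacked by Nc8; b7: attacked by Ba6; b8: attacked by Rb6.
Legal moves for White: none.
Not in check and no legal moves → stalemate.

stalemate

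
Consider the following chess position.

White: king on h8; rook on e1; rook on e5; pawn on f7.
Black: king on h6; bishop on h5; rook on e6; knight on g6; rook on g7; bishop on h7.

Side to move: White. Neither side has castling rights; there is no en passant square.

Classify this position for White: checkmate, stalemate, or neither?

checkmate

White to move; white king on h8.
In check: yes, from the black knight on g6.
King squares — g7: attacked by Kh6; h7: attacked by Kh6; g8: attacked by Rg7.
Legal moves for White: none.
In check with no legal moves → checkmate.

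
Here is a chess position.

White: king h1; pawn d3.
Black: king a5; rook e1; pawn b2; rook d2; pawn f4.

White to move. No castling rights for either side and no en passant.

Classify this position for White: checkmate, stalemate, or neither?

checkmate

White to move; white king on h1.
In check: yes, from the black rook on e1.
King squares — g1: attacked by Re1; g2: attacked by Rd2; h2: attacked by Rd2.
Legal moves for White: none.
In check with no legal moves → checkmate.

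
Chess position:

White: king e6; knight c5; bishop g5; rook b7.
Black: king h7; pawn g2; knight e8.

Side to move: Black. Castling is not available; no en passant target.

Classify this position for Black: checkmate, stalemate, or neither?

neither

Black to move; black king on h7.
In check: yes, from the white rook on b7.
Legal moves for Black: Kh8, Kg8, Kg6, Ng7+, Nc7+.
Black is in check but has 5 legal moves → neither.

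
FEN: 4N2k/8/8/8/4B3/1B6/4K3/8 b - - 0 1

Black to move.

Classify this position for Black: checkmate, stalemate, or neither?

stalemate

Black to move; black king on h8.
In check: no.
King squares — g7: attacked by Ne8; h7: attacked by Be4; g8: attacked by Bb3.
Legal moves for Black: none.
Not in check and no legal moves → stalemate.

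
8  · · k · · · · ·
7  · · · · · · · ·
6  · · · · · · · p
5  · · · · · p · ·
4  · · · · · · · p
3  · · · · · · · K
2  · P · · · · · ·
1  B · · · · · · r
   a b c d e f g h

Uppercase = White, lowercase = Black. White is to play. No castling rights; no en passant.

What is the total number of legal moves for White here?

1

White to move; king on h3.
In check: yes, from the black rook on h1.
Legal moves: Kg2.
Count: 1.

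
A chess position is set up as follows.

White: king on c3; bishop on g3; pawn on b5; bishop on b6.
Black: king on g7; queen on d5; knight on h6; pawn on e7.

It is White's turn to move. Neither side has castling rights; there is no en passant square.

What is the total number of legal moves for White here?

White to move; king on c3.
In check: no.
Legal moves: Bd8, Bbc7, Ba7, Bc5, Ba5, Bd4+, Be3, Bbf2, Bg1, Bb8, Bgc7, Bd6, Be5+, Bh4, Bf4, Bh2, Bgf2, Be1, Kb4, Kc2, Kb2.
Count: 21.

21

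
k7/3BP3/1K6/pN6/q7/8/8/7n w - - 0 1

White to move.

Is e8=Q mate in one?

yes

After e8=Q: black king on a8; in check: yes, from the white queen on e8.
King squares — a7: attacked by Nb5; b7: attacked by Kb6; b8: attacked by Qe8.
Black has no legal moves → checkmate.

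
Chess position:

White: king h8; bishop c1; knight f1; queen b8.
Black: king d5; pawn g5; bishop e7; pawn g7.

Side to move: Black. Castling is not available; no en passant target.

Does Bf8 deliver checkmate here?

After Bf8: white king on h8; in check: no.
White is not in check, so this cannot be checkmate.

no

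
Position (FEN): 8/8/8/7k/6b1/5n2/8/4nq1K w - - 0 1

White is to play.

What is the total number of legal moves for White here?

0

White to move; king on h1.
In check: yes, from the black queen on f1.
Legal moves: none.
Count: 0.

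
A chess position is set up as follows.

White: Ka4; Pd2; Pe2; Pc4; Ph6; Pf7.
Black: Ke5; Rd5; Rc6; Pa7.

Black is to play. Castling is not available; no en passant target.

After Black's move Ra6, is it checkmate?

no

After Ra6: white king on a4; in check: yes, from the black rook on a6.
White has 2 legal replies: Kb4, Kb3.
In check but a legal move exists → not checkmate.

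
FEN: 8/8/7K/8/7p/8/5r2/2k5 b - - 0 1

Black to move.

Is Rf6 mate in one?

no

After Rf6: white king on h6; in check: yes, from the black rook on f6.
White has 4 legal replies: Kh7, Kg7, Kh5, Kg5.
In check but a legal move exists → not checkmate.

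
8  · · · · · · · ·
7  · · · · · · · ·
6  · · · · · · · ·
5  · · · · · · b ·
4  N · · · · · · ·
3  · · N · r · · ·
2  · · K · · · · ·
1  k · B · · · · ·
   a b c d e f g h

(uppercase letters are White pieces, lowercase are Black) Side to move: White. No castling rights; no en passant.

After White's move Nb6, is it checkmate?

After Nb6: black king on a1; in check: no.
Black is not in check, so this cannot be checkmate.

no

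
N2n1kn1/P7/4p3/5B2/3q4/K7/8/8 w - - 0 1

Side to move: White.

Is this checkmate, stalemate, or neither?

White to move; white king on a3.
In check: no.
Legal moves for White: Nc7, Nb6, Bh7, Bg6, Bxe6, Bg4, Be4, Bh3, Bd3, Bc2, Bb1, Kb3, Ka2.
White has 13 legal moves and is not in check → neither.

neither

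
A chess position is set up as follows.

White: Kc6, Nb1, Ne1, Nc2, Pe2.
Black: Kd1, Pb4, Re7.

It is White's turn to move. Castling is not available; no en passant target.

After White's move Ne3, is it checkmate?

no

After Ne3: black king on d1; in check: yes, from the white knight on e3.
Black has 4 legal replies: Kxe2, Kxe1, Kc1, Rxe3.
In check but a legal move exists → not checkmate.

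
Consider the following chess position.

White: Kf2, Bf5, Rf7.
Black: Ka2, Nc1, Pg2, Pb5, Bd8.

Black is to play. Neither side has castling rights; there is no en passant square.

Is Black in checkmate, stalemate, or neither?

Black to move; black king on a2.
In check: no.
Legal moves for Black include: Be7, Bc7, Bf6, Bb6+, Bg5, Ba5, Bh4+, Kb3, Ka3, Kb2, Ka1, Nd3+, Nb3, Ne2, b4, g1=Q+, g1=R, g1=B+, ... (list truncated; more exist).
Black has legal moves and is not in check → neither.

neither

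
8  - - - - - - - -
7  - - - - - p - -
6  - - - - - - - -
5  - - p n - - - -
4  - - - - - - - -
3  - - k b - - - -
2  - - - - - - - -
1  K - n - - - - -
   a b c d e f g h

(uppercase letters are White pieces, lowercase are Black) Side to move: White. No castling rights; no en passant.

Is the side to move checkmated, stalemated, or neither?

White to move; white king on a1.
In check: no.
King squares — b1: attacked by Bd3; a2: attacked by Nc1; b2: attacked by Kc3.
Legal moves for White: none.
Not in check and no legal moves → stalemate.

stalemate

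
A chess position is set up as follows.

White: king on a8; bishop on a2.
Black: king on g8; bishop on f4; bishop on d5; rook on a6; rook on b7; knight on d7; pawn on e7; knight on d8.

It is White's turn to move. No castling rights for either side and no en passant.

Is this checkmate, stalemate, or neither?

checkmate

White to move; white king on a8.
In check: yes, from the black rook on a6.
King squares — a7: attacked by Ra6; b7: attacked by Bd5; b8: attacked by Bf4.
Legal moves for White: none.
In check with no legal moves → checkmate.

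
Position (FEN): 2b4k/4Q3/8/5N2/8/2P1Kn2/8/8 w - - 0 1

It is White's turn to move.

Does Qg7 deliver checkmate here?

After Qg7: black king on h8; in check: yes, from the white queen on g7.
King squares — g7: attacked by Nf5; h7: attacked by Qg7; g8: attacked by Qg7.
Black has no legal moves → checkmate.

yes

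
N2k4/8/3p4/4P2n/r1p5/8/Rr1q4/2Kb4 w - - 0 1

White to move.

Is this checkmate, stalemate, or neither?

White to move; white king on c1.
In check: yes, from the black queen on d2.
King squares — b1: attacked by Rb2; d1: attacked by Qd2; b2: attacked by Qd2; c2: attacked by Bd1; d2: attacked by Rb2.
Legal moves for White: none.
In check with no legal moves → checkmate.

checkmate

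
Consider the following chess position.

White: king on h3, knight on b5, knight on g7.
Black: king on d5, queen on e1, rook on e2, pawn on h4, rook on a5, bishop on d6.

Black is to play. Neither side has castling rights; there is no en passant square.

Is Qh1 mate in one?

no

After Qh1: white king on h3; in check: yes, from the black queen on h1.
White has 1 legal reply: Kg4.
In check but a legal move exists → not checkmate.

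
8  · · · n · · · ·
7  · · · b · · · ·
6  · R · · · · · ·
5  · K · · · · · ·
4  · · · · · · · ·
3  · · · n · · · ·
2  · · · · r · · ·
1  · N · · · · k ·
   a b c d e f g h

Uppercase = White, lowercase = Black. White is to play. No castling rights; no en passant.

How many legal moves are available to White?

4

White to move; king on b5.
In check: yes, from the black bishop on d7.
Legal moves: Ka6, Ka5, Kc4, Rc6.
Count: 4.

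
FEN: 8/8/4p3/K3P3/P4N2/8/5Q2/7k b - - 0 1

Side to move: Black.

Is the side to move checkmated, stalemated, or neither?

stalemate

Black to move; black king on h1.
In check: no.
King squares — g1: attacked by Qf2; g2: attacked by Qf2; h2: attacked by Qf2.
Legal moves for Black: none.
Not in check and no legal moves → stalemate.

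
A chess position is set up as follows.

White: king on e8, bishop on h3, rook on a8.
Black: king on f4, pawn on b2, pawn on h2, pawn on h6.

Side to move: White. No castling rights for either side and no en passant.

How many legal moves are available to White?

22

White to move; king on e8.
In check: no.
Legal moves: Kf8, Kd8, Kf7, Ke7, Kd7, Rd8, Rc8, Rb8, Ra7, Ra6, Ra5, Ra4+, Ra3, Ra2, Ra1, Bc8, Bd7, Be6, Bf5, Bg4, Bg2, Bf1.
Count: 22.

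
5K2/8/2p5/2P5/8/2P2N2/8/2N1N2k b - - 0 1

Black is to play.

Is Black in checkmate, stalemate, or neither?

stalemate

Black to move; black king on h1.
In check: no.
King squares — g1: attacked by Nf3; g2: attacked by Ne1; h2: attacked by Nf3.
Legal moves for Black: none.
Not in check and no legal moves → stalemate.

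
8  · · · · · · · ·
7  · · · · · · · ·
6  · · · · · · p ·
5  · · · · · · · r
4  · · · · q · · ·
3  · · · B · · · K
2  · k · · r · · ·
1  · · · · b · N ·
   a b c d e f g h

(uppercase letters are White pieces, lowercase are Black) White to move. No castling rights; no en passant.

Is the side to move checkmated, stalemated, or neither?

White to move; white king on h3.
In check: yes, from the black rook on h5.
King squares — g2: attacked by Re2; h2: attacked by Re2; g3: attacked by Be1; g4: attacked by Qe4; h4: attacked by Be1.
Legal moves for White: none.
In check with no legal moves → checkmate.

checkmate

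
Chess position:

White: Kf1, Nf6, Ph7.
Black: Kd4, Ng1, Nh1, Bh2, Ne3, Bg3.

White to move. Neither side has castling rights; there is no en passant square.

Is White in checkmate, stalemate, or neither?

White to move; white king on f1.
In check: yes, from the black knight on e3.
King squares — e1: attacked by Bg3; g1: attacked by Bh2; e2: attacked by Ng1; f2: attacked by Nh1; g2: attacked by Ne3.
Legal moves for White: none.
In check with no legal moves → checkmate.

checkmate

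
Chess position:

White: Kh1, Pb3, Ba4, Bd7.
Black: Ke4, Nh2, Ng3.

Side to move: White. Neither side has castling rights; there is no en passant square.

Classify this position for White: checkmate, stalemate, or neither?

neither

White to move; white king on h1.
In check: yes, from the black knight on g3.
Legal moves for White: Kxh2, Kg2, Kg1.
White is in check but has 3 legal moves → neither.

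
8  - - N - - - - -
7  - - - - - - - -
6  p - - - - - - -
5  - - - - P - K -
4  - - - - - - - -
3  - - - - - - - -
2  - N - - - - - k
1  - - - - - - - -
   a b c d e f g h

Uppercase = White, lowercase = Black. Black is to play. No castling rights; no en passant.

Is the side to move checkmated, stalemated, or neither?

Black to move; black king on h2.
In check: no.
Legal moves for Black: Kh3, Kg3, Kg2, Kh1, Kg1, a5.
Black has 6 legal moves and is not in check → neither.

neither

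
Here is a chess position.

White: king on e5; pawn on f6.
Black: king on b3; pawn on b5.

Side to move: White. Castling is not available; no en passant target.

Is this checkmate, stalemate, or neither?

White to move; white king on e5.
In check: no.
Legal moves for White: Ke6, Kd6, Kf5, Kd5, Kf4, Ke4, Kd4, f7.
White has 8 legal moves and is not in check → neither.

neither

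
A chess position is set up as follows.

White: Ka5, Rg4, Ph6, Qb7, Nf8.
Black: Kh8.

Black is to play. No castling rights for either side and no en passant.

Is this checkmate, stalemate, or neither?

stalemate

Black to move; black king on h8.
In check: no.
King squares — g7: attacked by Rg4; h7: attacked by Qb7; g8: attacked by Rg4.
Legal moves for Black: none.
Not in check and no legal moves → stalemate.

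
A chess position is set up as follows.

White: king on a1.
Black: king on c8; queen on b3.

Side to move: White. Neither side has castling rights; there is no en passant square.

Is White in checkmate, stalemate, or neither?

White to move; white king on a1.
In check: no.
King squares — b1: attacked by Qb3; a2: attacked by Qb3; b2: attacked by Qb3.
Legal moves for White: none.
Not in check and no legal moves → stalemate.

stalemate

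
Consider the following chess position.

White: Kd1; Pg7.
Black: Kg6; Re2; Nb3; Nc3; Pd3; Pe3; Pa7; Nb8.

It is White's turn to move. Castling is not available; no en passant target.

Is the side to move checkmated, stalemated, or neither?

checkmate

White to move; white king on d1.
In check: yes, from the black knight on c3.
King squares — c1: attacked by Nb3; e1: attacked by Re2; c2: attacked by Re2; d2: attacked by Re2; e2: attacked by Nc3.
Legal moves for White: none.
In check with no legal moves → checkmate.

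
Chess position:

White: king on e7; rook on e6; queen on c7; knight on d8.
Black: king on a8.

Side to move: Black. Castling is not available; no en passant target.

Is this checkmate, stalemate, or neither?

stalemate

Black to move; black king on a8.
In check: no.
King squares — a7: attacked by Qc7; b7: attacked by Qc7; b8: attacked by Qc7.
Legal moves for Black: none.
Not in check and no legal moves → stalemate.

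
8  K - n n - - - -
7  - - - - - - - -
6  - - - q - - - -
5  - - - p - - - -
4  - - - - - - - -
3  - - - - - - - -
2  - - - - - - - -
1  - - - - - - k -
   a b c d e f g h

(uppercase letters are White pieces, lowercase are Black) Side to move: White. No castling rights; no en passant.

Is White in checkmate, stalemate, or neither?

White to move; white king on a8.
In check: no.
King squares — a7: attacked by Nc8; b7: attacked by Nd8; b8: attacked by Qd6.
Legal moves for White: none.
Not in check and no legal moves → stalemate.

stalemate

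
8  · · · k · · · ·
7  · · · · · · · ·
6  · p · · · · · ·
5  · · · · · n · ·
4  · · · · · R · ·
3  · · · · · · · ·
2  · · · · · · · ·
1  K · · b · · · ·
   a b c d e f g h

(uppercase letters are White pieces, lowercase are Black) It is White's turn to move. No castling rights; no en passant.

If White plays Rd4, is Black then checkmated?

After Rd4: black king on d8; in check: yes, from the white rook on d4.
Black has 6 legal replies: Ke8, Kc8, Ke7, Kc7, Nd6, Nxd4.
In check but a legal move exists → not checkmate.

no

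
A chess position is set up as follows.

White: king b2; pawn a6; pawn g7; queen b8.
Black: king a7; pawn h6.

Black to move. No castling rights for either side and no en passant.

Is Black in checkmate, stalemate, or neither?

Black to move; black king on a7.
In check: yes, from the white queen on b8.
Legal moves for Black: Kxb8, Kxa6.
Black is in check but has 2 legal moves → neither.

neither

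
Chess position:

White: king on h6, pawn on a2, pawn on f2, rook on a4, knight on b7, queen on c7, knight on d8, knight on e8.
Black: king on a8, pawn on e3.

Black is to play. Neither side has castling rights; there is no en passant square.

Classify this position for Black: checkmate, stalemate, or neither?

Black to move; black king on a8.
In check: yes, from the white rook on a4.
King squares — a7: attacked by Ra4; b7: attacked by Qc7; b8: attacked by Qc7.
Legal moves for Black: none.
In check with no legal moves → checkmate.

checkmate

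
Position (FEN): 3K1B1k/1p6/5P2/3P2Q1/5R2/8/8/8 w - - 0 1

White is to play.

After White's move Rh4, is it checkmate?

After Rh4: black king on h8; in check: yes, from the white rook on h4.
King squares — g7: attacked by Qg5; h7: attacked by Rh4; g8: attacked by Qg5.
Black has no legal moves → checkmate.

yes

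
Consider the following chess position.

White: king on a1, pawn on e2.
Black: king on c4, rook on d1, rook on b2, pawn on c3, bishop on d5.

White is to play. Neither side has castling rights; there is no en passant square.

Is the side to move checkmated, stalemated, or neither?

checkmate

White to move; white king on a1.
In check: yes, from the black rook on d1.
King squares — b1: attacked by Rd1; a2: attacked by Rb2; b2: attacked by Pc3.
Legal moves for White: none.
In check with no legal moves → checkmate.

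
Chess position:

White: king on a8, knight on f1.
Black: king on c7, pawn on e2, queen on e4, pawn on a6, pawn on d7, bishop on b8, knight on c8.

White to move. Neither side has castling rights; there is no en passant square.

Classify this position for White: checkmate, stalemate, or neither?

checkmate

White to move; white king on a8.
In check: yes, from the black queen on e4.
King squares — a7: attacked by Bb8; b7: attacked by Qe4; b8: attacked by Kc7.
Legal moves for White: none.
In check with no legal moves → checkmate.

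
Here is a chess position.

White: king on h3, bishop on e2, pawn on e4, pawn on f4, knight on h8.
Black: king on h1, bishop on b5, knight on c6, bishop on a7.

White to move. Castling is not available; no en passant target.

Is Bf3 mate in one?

After Bf3: black king on h1; in check: yes, from the white bishop on f3.
Black has 1 legal reply: Kg1.
In check but a legal move exists → not checkmate.

no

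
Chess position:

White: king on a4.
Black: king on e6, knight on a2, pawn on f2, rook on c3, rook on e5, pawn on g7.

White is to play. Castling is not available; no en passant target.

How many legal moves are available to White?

White to move; king on a4.
In check: no.
Legal moves: none.
Count: 0.

0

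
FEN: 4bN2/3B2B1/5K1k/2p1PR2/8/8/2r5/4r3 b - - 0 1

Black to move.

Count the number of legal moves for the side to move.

0

Black to move; king on h6.
In check: yes, from the white bishop on g7.
Legal moves: none.
Count: 0.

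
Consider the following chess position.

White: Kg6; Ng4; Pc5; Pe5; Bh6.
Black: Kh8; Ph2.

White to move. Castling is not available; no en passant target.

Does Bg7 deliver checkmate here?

After Bg7: black king on h8; in check: yes, from the white bishop on g7.
Black has 1 legal reply: Kg8.
In check but a legal move exists → not checkmate.

no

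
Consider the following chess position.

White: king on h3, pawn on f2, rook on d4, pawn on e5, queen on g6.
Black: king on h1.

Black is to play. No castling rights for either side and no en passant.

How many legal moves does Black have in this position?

0

Black to move; king on h1.
In check: no.
Legal moves: none.
Count: 0.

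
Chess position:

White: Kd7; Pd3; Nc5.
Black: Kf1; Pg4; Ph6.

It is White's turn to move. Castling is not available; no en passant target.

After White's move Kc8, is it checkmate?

no

After Kc8: black king on f1; in check: no.
Black is not in check, so this cannot be checkmate.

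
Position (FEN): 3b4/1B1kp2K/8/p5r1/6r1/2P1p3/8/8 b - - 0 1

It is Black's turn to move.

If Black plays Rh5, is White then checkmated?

After Rh5: white king on h7; in check: yes, from the black rook on h5.
King squares — g6: attacked by Rg4; h6: attacked by Rh5; g7: attacked by Rg4; g8: attacked by Rg4; h8: attacked by Rh5.
White has no legal moves → checkmate.

yes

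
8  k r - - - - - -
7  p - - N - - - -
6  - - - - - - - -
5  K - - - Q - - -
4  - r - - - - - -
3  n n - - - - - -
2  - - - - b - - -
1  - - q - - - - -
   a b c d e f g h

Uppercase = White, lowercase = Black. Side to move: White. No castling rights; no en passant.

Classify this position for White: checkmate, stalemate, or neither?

checkmate

White to move; white king on a5.
In check: yes, from the black knight on b3.
King squares — a4: attacked by Rb4; b4: attacked by Rb8; b5: attacked by Be2; a6: attacked by Be2; b6: attacked by Rb4.
Legal moves for White: none.
In check with no legal moves → checkmate.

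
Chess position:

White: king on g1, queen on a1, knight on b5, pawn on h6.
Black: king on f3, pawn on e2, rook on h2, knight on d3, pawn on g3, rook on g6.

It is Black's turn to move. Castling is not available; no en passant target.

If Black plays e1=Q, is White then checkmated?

After e1=Q: white king on g1; in check: yes, from the black queen on e1.
White has 1 legal reply: Qxe1.
In check but a legal move exists → not checkmate.

no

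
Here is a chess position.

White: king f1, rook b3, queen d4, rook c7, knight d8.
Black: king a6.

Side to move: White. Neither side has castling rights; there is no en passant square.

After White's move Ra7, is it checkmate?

After Ra7: black king on a6; in check: yes, from the white rook on a7.
King squares — a5: attacked by Ra7; b5: attacked by Rb3; b6: attacked by Rb3; a7: attacked by Qd4; b7: attacked by Rb3.
Black has no legal moves → checkmate.

yes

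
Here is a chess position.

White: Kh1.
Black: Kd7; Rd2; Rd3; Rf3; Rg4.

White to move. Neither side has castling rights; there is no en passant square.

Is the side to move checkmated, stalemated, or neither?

White to move; white king on h1.
In check: no.
King squares — g1: attacked by Rg4; g2: attacked by Rd2; h2: attacked by Rd2.
Legal moves for White: none.
Not in check and no legal moves → stalemate.

stalemate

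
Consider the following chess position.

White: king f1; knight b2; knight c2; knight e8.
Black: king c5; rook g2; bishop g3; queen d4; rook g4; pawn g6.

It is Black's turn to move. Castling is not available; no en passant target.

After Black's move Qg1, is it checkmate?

yes

After Qg1: white king on f1; in check: yes, from the black queen on g1.
King squares — e1: attacked by Qg1; g1: attacked by Rg2; e2: attacked by Rg2; f2: attacked by Qg1; g2: attacked by Qg1.
White has no legal moves → checkmate.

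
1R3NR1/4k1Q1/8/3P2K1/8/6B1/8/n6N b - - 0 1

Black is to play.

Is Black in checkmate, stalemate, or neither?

Black to move; black king on e7.
In check: yes, from the white queen on g7.
King squares — d6: attacked by Bg3; e6: attacked by Pd5; f6: attacked by Kg5; d7: attacked by Qg7; f7: attacked by Qg7; d8: attacked by Rb8; e8: attacked by Rb8; f8: attacked by Qg7.
Legal moves for Black: none.
In check with no legal moves → checkmate.

checkmate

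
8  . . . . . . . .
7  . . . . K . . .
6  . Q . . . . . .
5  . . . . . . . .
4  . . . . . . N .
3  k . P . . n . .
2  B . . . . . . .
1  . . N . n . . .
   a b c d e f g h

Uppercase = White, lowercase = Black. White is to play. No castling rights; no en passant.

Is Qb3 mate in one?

After Qb3: black king on a3; in check: yes, from the white queen on b3.
King squares — a2: attacked by Nc1; b2: attacked by Qb3; b3: attacked by Nc1; a4: attacked by Qb3; b4: attacked by Qb3.
Black has no legal moves → checkmate.

yes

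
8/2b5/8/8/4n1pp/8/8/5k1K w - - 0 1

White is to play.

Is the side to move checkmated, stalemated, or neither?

stalemate

White to move; white king on h1.
In check: no.
King squares — g1: attacked by Kf1; g2: attacked by Kf1; h2: attacked by Bc7.
Legal moves for White: none.
Not in check and no legal moves → stalemate.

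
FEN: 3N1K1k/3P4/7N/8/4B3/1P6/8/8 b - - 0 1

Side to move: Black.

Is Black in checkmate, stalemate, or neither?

stalemate

Black to move; black king on h8.
In check: no.
King squares — g7: attacked by Kf8; h7: attacked by Be4; g8: attacked by Nh6.
Legal moves for Black: none.
Not in check and no legal moves → stalemate.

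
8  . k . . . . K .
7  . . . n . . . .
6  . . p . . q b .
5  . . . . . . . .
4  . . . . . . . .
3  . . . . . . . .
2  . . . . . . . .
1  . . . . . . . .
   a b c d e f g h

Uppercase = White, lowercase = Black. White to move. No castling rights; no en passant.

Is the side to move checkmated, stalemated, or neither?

White to move; white king on g8.
In check: no.
King squares — f7: attacked by Qf6; g7: attacked by Qf6; h7: attacked by Bg6; f8: attacked by Qf6; h8: attacked by Qf6.
Legal moves for White: none.
Not in check and no legal moves → stalemate.

stalemate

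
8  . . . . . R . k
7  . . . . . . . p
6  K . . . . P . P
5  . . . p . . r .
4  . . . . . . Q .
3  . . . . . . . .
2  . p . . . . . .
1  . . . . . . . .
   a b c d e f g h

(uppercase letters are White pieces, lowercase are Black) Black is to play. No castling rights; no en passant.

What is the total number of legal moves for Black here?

1

Black to move; king on h8.
In check: yes, from the white rook on f8.
Legal moves: Rg8.
Count: 1.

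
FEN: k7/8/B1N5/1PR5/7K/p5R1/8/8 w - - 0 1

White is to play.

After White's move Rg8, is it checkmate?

After Rg8: black king on a8; in check: yes, from the white rook on g8.
King squares — a7: attacked by Nc6; b7: attacked by Ba6; b8: attacked by Nc6.
Black has no legal moves → checkmate.

yes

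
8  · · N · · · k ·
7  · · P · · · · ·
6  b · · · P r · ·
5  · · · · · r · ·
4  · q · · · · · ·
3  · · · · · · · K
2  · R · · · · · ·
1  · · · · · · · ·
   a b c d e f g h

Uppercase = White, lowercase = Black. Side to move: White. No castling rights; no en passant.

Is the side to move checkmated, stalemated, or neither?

White to move; white king on h3.
In check: no.
Legal moves for White: Ne7+, Na7, Nd6, Nb6, Kg3, Kh2, Kg2, Rxb4, Rb3, Rh2, Rg2+, Rf2, Re2, Rd2, Rc2, Ra2, Rb1, e7.
White has 18 legal moves and is not in check → neither.

neither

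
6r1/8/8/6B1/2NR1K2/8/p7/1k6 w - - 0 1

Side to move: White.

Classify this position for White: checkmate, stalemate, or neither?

neither

White to move; white king on f4.
In check: no.
Legal moves for White include: Bd8, Be7, Bh6, Bf6, Bh4, Kf5, Ke5, Kg4, Ke4, Kg3, Kf3, Ke3, Rd8, Rd7, Rd6, Rd5, Re4, Rd3, ... (list truncated; more exist).
White has legal moves and is not in check → neither.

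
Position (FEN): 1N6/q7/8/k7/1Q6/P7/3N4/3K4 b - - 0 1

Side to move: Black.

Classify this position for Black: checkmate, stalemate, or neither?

checkmate

Black to move; black king on a5.
In check: yes, from the white queen on b4.
King squares — a4: attacked by Qb4; b4: attacked by Pa3; b5: attacked by Qb4; a6: attacked by Nb8; b6: attacked by Qb4.
Legal moves for Black: none.
In check with no legal moves → checkmate.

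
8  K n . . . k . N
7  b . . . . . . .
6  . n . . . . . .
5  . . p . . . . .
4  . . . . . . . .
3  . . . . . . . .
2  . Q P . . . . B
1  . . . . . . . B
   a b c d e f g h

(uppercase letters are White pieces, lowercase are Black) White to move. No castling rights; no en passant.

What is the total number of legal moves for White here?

3

White to move; king on a8.
In check: yes, from the black knight on b6.
Legal moves: Kb7, Kxa7, Qxb6.
Count: 3.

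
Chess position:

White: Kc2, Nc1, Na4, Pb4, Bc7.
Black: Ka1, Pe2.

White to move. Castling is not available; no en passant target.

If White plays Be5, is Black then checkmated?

yes

After Be5: black king on a1; in check: yes, from the white bishop on e5.
King squares — b1: attacked by Kc2; a2: attacked by Nc1; b2: attacked by Kc2.
Black has no legal moves → checkmate.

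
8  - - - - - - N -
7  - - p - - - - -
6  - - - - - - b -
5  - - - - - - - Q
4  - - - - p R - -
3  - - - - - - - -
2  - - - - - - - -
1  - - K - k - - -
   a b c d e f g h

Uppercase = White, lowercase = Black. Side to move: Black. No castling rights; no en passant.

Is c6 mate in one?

no

After c6: white king on c1; in check: no.
White is not in check, so this cannot be checkmate.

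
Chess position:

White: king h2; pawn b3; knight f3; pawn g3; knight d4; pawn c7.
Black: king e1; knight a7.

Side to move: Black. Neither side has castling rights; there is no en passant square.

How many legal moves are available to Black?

3

Black to move; king on e1.
In check: yes, from the white knight on f3.
Legal moves: Kf2, Kf1, Kd1.
Count: 3.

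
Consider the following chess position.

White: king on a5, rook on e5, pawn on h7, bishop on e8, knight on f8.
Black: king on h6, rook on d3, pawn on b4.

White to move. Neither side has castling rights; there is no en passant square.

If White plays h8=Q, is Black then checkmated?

yes

After h8=Q: black king on h6; in check: yes, from the white queen on h8.
King squares — g5: attacked by Re5; h5: attacked by Re5; g6: attacked by Be8; g7: attacked by Qh8; h7: attacked by Nf8.
Black has no legal moves → checkmate.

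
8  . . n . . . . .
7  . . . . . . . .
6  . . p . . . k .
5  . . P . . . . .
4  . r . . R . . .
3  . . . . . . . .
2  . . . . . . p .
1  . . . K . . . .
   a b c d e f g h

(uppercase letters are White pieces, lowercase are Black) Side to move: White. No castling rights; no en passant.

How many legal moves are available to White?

White to move; king on d1.
In check: no.
Legal moves: Re8, Re7, Re6+, Re5, Rh4, Rg4+, Rf4, Rd4, Rc4, Rxb4, Re3, Re2, Re1, Ke2, Kd2, Kc2, Ke1, Kc1.
Count: 18.

18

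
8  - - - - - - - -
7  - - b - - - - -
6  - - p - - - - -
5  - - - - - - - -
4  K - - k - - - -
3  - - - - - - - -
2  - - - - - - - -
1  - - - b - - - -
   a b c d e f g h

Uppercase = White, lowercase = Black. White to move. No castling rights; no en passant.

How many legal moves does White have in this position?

2

White to move; king on a4.
In check: yes, from the black bishop on d1.
Legal moves: Kb4, Ka3.
Count: 2.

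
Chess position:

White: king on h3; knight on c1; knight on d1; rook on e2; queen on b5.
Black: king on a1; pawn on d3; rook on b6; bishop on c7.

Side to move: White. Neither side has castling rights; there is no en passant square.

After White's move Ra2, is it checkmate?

After Ra2: black king on a1; in check: yes, from the white rook on a2.
King squares — b1: attacked by Qb5; a2: attacked by Nc1; b2: attacked by Nd1.
Black has no legal moves → checkmate.

yes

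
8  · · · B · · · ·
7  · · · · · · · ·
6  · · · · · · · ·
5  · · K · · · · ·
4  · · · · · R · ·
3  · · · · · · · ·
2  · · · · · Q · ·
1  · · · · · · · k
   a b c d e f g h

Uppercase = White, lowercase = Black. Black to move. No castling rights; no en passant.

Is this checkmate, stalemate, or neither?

Black to move; black king on h1.
In check: no.
King squares — g1: attacked by Qf2; g2: attacked by Qf2; h2: attacked by Qf2.
Legal moves for Black: none.
Not in check and no legal moves → stalemate.

stalemate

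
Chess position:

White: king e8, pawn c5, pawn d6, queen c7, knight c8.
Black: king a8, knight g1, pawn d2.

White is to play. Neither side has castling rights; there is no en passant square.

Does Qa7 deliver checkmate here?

yes

After Qa7: black king on a8; in check: yes, from the white queen on a7.
King squares — a7: attacked by Nc8; b7: attacked by Qa7; b8: attacked by Qa7.
Black has no legal moves → checkmate.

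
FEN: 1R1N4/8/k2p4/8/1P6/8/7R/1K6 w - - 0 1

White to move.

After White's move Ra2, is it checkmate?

After Ra2: black king on a6; in check: yes, from the white rook on a2.
King squares — a5: attacked by Ra2; b5: attacked by Rb8; b6: attacked by Rb8; a7: attacked by Ra2; b7: attacked by Rb8.
Black has no legal moves → checkmate.

yes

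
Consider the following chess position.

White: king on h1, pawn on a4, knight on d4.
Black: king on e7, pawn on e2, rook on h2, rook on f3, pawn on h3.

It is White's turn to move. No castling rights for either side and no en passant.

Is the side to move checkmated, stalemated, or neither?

neither

White to move; white king on h1.
In check: yes, from the black rook on h2.
Legal moves for White: Kxh2, Kg1.
White is in check but has 2 legal moves → neither.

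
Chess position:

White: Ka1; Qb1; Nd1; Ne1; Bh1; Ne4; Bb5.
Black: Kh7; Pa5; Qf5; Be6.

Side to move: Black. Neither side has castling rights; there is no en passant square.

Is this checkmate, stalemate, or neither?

neither

Black to move; black king on h7.
In check: no.
Legal moves for Black include: Kh8, Kg8, Kg7, Kh6, Kg6, Bg8, Bc8, Bf7, Bd7, Bd5, Bc4, Bb3, Ba2, Qf8, Qf7, Qg6, Qf6+, Qh5, ... (list truncated; more exist).
Black has legal moves and is not in check → neither.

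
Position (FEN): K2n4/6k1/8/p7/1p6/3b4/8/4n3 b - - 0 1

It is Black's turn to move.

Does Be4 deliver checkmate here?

After Be4: white king on a8; in check: yes, from the black bishop on e4.
White has 2 legal replies: Kb8, Ka7.
In check but a legal move exists → not checkmate.

no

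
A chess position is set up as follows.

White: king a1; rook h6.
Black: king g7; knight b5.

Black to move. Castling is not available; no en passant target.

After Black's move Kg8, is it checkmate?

no

After Kg8: white king on a1; in check: no.
White is not in check, so this cannot be checkmate.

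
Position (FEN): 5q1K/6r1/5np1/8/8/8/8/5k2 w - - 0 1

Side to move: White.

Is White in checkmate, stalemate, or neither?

checkmate

White to move; white king on h8.
In check: yes, from the black queen on f8.
King squares — g7: attacked by Qf8; h7: attacked by Nf6; g8: attacked by Nf6.
Legal moves for White: none.
In check with no legal moves → checkmate.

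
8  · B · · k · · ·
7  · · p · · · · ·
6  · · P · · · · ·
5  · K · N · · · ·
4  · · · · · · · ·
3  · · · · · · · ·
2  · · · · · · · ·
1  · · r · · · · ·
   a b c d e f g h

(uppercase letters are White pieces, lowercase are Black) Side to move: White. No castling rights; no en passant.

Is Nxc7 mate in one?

no

After Nxc7: black king on e8; in check: yes, from the white knight on c7.
Black has 4 legal replies: Kf8, Kd8, Kf7, Ke7.
In check but a legal move exists → not checkmate.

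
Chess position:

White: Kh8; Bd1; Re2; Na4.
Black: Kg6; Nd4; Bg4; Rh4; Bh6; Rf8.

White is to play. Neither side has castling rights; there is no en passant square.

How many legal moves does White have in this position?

White to move; king on h8.
In check: yes, from the black rook on f8.
Legal moves: none.
Count: 0.

0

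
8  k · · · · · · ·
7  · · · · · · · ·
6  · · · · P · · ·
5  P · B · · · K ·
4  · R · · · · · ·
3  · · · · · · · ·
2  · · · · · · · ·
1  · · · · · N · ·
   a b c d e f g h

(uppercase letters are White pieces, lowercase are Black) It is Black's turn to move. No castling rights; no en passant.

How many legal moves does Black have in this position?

0

Black to move; king on a8.
In check: no.
Legal moves: none.
Count: 0.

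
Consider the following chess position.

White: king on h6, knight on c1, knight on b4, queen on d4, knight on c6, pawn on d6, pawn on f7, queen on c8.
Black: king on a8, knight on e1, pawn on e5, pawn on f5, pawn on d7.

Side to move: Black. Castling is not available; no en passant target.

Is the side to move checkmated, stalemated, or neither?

checkmate

Black to move; black king on a8.
In check: yes, from the white queen on c8.
King squares — a7: attacked by Qd4; b7: attacked by Qc8; b8: attacked by Nc6.
Legal moves for Black: none.
In check with no legal moves → checkmate.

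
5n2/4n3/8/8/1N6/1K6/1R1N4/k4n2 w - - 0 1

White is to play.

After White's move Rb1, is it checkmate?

After Rb1: black king on a1; in check: yes, from the white rook on b1.
King squares — b1: attacked by Nd2; a2: attacked by Kb3; b2: attacked by Rb1.
Black has no legal moves → checkmate.

yes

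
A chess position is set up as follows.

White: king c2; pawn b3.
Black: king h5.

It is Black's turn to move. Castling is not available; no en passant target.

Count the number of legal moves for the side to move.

5

Black to move; king on h5.
In check: no.
Legal moves: Kh6, Kg6, Kg5, Kh4, Kg4.
Count: 5.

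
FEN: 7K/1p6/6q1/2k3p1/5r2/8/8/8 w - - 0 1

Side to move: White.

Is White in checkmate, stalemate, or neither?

stalemate

White to move; white king on h8.
In check: no.
King squares — g7: attacked by Qg6; h7: attacked by Qg6; g8: attacked by Qg6.
Legal moves for White: none.
Not in check and no legal moves → stalemate.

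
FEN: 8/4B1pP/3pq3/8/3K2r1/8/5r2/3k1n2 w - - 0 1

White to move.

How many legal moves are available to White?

2

White to move; king on d4.
In check: yes, from the black rook on g4.
Legal moves: Kd3, Kc3.
Count: 2.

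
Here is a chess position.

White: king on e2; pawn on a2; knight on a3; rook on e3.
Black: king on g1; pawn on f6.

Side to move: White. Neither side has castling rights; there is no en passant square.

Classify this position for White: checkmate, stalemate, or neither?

neither

White to move; white king on e2.
In check: no.
Legal moves for White include: Re8, Re7, Re6, Re5, Re4, Rh3, Rg3+, Rf3, Rd3, Rc3, Rb3, Nb5, Nc4, Nc2, Nb1, Kf3, Kd3, Kd2, ... (list truncated; more exist).
White has legal moves and is not in check → neither.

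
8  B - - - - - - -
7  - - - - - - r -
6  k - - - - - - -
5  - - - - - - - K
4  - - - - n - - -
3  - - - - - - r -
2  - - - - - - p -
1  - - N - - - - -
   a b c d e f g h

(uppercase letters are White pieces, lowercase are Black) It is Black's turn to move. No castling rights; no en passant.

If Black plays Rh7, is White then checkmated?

After Rh7: white king on h5; in check: yes, from the black rook on h7.
King squares — g4: attacked by Rg3; h4: attacked by Rh7; g5: attacked by Rg3; g6: attacked by Rg3; h6: attacked by Rh7.
White has no legal moves → checkmate.

yes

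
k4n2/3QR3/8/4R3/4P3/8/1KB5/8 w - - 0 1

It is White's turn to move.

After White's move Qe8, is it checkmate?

yes

After Qe8: black king on a8; in check: yes, from the white queen on e8.
King squares — a7: attacked by Re7; b7: attacked by Re7; b8: attacked by Qe8.
Black has no legal moves → checkmate.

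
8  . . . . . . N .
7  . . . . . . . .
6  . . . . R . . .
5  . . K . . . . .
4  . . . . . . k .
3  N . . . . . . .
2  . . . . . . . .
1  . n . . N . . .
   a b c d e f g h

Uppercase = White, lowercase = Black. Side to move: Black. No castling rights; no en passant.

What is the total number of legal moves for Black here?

10

Black to move; king on g4.
In check: no.
Legal moves: Kh5, Kg5, Kf5, Kh4, Kf4, Kh3, Kg3, Nc3, Nxa3, Nd2.
Count: 10.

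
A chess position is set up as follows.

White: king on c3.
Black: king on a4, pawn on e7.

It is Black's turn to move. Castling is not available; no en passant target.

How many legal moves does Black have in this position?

Black to move; king on a4.
In check: no.
Legal moves: Kb5, Ka5, Ka3, e6, e5.
Count: 5.

5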